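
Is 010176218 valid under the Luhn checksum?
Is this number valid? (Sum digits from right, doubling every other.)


Luhn sum = 26
26 mod 10 = 6

Invalid (Luhn sum mod 10 = 6)


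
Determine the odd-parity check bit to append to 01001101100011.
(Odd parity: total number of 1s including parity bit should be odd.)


Number of 1s in data: 7
Parity bit: 0

0


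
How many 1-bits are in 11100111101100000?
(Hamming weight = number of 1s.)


Counting 1s in 11100111101100000

9


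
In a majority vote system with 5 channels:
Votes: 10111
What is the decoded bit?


Ones: 4 out of 5
Threshold: 3

1 (4/5 voted 1)


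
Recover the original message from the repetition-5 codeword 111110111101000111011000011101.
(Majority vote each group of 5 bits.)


Groups: 11111, 01111, 01000, 11101, 10000, 11101
Majority votes: 110101

110101


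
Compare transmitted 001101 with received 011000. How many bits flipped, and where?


XOR: 010101

3 error(s) at position(s): 1, 3, 5


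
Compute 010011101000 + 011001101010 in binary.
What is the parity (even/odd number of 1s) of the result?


010011101000 = 1256
011001101010 = 1642
Sum = 2898 = 101101010010
1s count = 6

even parity (6 ones in 101101010010)


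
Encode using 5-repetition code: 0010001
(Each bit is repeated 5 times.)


Each bit -> 5 copies

00000000001111100000000000000011111


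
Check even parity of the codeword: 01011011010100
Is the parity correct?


Number of 1s: 7

No, parity error (7 ones)


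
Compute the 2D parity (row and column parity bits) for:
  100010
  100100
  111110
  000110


Row parities: 0010
Column parities: 111110

Row P: 0010, Col P: 111110, Corner: 1


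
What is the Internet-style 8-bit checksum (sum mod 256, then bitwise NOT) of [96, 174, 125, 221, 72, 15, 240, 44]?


Sum = 987 mod 256 = 219
Complement = 36

36


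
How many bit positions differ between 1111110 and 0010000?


XOR: 1101110
Count of 1s: 5

5


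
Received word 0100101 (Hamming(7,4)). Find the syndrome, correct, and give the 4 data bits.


Syndrome = 0: no error detected

Data: 0101 (no errors)


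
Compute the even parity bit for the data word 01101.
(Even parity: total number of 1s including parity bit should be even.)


Number of 1s in data: 3
Parity bit: 1

1


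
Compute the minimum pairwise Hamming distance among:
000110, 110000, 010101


Comparing all pairs, minimum distance: 3
Can detect 2 errors, correct 1 errors

3


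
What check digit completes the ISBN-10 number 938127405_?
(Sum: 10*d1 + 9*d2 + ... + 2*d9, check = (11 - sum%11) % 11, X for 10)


Weighted sum: 261
261 mod 11 = 8

Check digit: 3


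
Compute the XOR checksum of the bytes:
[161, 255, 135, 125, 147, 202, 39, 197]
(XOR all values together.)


XOR chain: 161 ^ 255 ^ 135 ^ 125 ^ 147 ^ 202 ^ 39 ^ 197 = 31

31


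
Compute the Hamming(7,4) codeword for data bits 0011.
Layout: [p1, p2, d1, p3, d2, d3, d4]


Parity bits: p1=1, p2=0, p3=0

1000011


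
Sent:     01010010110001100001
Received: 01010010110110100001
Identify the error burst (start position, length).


XOR: 00000000000111000000

Burst at position 11, length 3


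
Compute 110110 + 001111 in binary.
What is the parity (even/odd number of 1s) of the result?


110110 = 54
001111 = 15
Sum = 69 = 1000101
1s count = 3

odd parity (3 ones in 1000101)


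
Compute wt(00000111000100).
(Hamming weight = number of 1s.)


Counting 1s in 00000111000100

4


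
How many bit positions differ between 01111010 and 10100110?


XOR: 11011100
Count of 1s: 5

5


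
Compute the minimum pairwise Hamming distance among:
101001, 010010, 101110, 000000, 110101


Comparing all pairs, minimum distance: 2
Can detect 1 errors, correct 0 errors

2


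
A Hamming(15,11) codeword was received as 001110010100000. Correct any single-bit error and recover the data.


Syndrome = 0: no error detected

Data: 11000100000 (no errors)


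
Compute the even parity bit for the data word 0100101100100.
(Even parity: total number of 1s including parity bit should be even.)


Number of 1s in data: 5
Parity bit: 1

1


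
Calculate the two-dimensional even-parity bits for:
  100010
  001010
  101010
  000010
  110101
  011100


Row parities: 001101
Column parities: 101001

Row P: 001101, Col P: 101001, Corner: 1


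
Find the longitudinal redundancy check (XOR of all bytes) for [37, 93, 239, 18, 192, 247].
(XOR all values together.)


XOR chain: 37 ^ 93 ^ 239 ^ 18 ^ 192 ^ 247 = 178

178


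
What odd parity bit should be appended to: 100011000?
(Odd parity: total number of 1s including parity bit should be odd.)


Number of 1s in data: 3
Parity bit: 0

0


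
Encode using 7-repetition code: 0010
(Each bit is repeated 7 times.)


Each bit -> 7 copies

0000000000000011111110000000


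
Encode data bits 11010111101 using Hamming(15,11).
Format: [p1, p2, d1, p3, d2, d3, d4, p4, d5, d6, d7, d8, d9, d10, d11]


Parity bits: p1=0, p2=1, p3=1, p4=1

011110110111101


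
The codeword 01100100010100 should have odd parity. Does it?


Number of 1s: 5

Yes, parity is correct (5 ones)


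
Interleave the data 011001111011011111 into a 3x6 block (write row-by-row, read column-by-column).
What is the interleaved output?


Matrix:
  011001
  111011
  011111
Read columns: 010111111001011111

010111111001011111


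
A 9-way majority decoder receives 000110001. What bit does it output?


Ones: 3 out of 9
Threshold: 5

0 (3/9 voted 1)


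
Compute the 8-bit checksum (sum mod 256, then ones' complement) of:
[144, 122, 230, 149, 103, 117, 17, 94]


Sum = 976 mod 256 = 208
Complement = 47

47


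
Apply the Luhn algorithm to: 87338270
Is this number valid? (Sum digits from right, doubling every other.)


Luhn sum = 37
37 mod 10 = 7

Invalid (Luhn sum mod 10 = 7)


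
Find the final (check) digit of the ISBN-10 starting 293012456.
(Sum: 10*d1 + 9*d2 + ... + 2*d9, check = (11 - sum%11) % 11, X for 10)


Weighted sum: 184
184 mod 11 = 8

Check digit: 3


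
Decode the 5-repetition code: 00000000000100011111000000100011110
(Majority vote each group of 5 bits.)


Groups: 00000, 00000, 01000, 11111, 00000, 01000, 11110
Majority votes: 0001001

0001001


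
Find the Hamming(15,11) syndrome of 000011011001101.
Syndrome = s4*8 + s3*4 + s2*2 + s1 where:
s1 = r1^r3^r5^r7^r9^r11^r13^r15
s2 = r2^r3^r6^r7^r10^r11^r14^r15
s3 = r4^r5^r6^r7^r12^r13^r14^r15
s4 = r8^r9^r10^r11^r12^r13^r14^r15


s1=0, s2=0, s3=1, s4=1

Syndrome = 12 (error at position 12)


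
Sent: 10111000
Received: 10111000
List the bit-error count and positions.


XOR: 00000000

0 errors (received matches sent)


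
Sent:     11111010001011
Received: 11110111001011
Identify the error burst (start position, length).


XOR: 00001101000000

Burst at position 4, length 4


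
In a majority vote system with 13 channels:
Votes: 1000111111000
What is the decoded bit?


Ones: 7 out of 13
Threshold: 7

1 (7/13 voted 1)


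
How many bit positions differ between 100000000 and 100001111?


XOR: 000001111
Count of 1s: 4

4


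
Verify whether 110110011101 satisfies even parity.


Number of 1s: 8

Yes, parity is correct (8 ones)


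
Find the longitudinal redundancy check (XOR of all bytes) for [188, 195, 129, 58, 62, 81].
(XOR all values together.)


XOR chain: 188 ^ 195 ^ 129 ^ 58 ^ 62 ^ 81 = 171

171


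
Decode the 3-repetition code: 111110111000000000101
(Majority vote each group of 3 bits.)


Groups: 111, 110, 111, 000, 000, 000, 101
Majority votes: 1110001

1110001


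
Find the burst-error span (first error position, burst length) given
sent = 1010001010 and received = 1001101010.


XOR: 0011100000

Burst at position 2, length 3


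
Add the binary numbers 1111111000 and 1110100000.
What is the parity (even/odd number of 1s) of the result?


1111111000 = 1016
1110100000 = 928
Sum = 1944 = 11110011000
1s count = 6

even parity (6 ones in 11110011000)


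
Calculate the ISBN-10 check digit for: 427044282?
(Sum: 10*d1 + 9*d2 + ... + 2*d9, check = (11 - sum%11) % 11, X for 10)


Weighted sum: 194
194 mod 11 = 7

Check digit: 4


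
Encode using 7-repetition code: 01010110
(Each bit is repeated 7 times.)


Each bit -> 7 copies

00000001111111000000011111110000000111111111111110000000


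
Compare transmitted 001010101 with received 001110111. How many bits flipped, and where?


XOR: 000100010

2 error(s) at position(s): 3, 7


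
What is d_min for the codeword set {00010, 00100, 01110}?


Comparing all pairs, minimum distance: 2
Can detect 1 errors, correct 0 errors

2


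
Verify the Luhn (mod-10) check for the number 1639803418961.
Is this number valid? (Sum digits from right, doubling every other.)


Luhn sum = 56
56 mod 10 = 6

Invalid (Luhn sum mod 10 = 6)


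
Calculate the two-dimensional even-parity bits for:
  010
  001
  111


Row parities: 111
Column parities: 100

Row P: 111, Col P: 100, Corner: 1


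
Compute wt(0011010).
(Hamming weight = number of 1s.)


Counting 1s in 0011010

3


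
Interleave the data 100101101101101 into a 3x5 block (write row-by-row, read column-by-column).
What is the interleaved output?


Matrix:
  10010
  11011
  01101
Read columns: 110011001110011

110011001110011


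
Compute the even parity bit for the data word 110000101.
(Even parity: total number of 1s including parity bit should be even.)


Number of 1s in data: 4
Parity bit: 0

0


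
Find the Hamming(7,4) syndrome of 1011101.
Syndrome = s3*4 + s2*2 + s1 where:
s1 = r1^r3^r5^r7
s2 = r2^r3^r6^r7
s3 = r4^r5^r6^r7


s1=0, s2=0, s3=1

Syndrome = 4 (error at position 4)


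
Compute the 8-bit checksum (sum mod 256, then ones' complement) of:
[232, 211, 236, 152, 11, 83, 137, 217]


Sum = 1279 mod 256 = 255
Complement = 0

0


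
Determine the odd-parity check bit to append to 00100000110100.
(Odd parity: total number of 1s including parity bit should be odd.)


Number of 1s in data: 4
Parity bit: 1

1


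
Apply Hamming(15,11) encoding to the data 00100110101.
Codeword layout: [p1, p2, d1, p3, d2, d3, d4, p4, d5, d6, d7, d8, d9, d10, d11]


Parity bits: p1=1, p2=0, p3=1, p4=0

100101000110101


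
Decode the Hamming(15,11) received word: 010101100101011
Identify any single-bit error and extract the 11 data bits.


Syndrome = 0: no error detected

Data: 00110101011 (no errors)


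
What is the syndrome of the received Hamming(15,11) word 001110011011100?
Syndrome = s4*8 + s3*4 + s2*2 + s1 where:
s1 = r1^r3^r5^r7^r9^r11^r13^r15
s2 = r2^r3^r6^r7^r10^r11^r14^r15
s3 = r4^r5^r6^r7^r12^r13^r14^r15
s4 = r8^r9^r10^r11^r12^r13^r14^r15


s1=1, s2=0, s3=0, s4=1

Syndrome = 9 (error at position 9)


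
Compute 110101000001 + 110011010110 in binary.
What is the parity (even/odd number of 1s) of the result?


110101000001 = 3393
110011010110 = 3286
Sum = 6679 = 1101000010111
1s count = 7

odd parity (7 ones in 1101000010111)


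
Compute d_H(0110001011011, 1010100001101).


XOR: 1100101010110
Count of 1s: 7

7


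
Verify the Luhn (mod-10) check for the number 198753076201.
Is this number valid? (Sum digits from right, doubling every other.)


Luhn sum = 42
42 mod 10 = 2

Invalid (Luhn sum mod 10 = 2)


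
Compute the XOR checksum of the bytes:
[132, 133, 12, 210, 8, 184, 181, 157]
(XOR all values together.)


XOR chain: 132 ^ 133 ^ 12 ^ 210 ^ 8 ^ 184 ^ 181 ^ 157 = 71

71


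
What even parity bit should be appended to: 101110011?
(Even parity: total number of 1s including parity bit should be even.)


Number of 1s in data: 6
Parity bit: 0

0


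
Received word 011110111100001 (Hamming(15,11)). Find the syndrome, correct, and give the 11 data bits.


Syndrome = 3: error at position 3

Data: 01011100001 (corrected bit 3)


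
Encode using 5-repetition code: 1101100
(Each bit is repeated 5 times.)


Each bit -> 5 copies

11111111110000011111111110000000000


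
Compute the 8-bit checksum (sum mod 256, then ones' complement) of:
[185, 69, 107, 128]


Sum = 489 mod 256 = 233
Complement = 22

22


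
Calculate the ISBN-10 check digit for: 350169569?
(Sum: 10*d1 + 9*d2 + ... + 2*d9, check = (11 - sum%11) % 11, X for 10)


Weighted sum: 219
219 mod 11 = 10

Check digit: 1


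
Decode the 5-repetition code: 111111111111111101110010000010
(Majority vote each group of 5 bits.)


Groups: 11111, 11111, 11111, 10111, 00100, 00010
Majority votes: 111100

111100


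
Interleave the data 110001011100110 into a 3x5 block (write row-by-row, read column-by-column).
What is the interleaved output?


Matrix:
  11000
  10111
  00110
Read columns: 110100011011010

110100011011010


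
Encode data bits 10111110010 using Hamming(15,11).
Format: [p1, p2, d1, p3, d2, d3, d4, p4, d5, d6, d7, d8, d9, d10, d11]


Parity bits: p1=0, p2=0, p3=1, p4=0

001101101110010


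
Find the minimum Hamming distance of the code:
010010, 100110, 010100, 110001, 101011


Comparing all pairs, minimum distance: 2
Can detect 1 errors, correct 0 errors

2


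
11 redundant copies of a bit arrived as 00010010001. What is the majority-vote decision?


Ones: 3 out of 11
Threshold: 6

0 (3/11 voted 1)


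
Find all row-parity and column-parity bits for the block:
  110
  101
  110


Row parities: 000
Column parities: 101

Row P: 000, Col P: 101, Corner: 0


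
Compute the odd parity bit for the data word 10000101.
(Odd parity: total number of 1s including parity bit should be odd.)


Number of 1s in data: 3
Parity bit: 0

0


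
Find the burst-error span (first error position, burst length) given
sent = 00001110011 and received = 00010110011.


XOR: 00011000000

Burst at position 3, length 2


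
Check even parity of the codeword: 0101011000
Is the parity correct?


Number of 1s: 4

Yes, parity is correct (4 ones)


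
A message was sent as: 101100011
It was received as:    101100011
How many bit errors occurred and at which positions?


XOR: 000000000

0 errors (received matches sent)


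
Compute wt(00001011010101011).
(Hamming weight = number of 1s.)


Counting 1s in 00001011010101011

8


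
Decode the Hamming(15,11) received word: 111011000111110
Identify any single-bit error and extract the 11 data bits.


Syndrome = 13: error at position 13

Data: 11100111010 (corrected bit 13)


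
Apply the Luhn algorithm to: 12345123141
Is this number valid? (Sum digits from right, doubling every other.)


Luhn sum = 41
41 mod 10 = 1

Invalid (Luhn sum mod 10 = 1)


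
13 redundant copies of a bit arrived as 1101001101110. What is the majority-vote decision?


Ones: 8 out of 13
Threshold: 7

1 (8/13 voted 1)


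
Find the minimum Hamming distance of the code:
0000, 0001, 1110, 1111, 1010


Comparing all pairs, minimum distance: 1
Can detect 0 errors, correct 0 errors

1


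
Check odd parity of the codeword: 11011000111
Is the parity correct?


Number of 1s: 7

Yes, parity is correct (7 ones)


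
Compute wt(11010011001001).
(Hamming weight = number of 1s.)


Counting 1s in 11010011001001

7


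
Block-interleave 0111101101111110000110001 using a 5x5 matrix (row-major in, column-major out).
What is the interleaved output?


Matrix:
  01111
  01101
  11111
  00001
  10001
Read columns: 0010111100111001010011111

0010111100111001010011111


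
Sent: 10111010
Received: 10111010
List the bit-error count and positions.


XOR: 00000000

0 errors (received matches sent)


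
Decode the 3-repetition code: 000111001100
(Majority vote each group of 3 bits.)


Groups: 000, 111, 001, 100
Majority votes: 0100

0100


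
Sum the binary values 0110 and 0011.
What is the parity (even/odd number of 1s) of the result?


0110 = 6
0011 = 3
Sum = 9 = 1001
1s count = 2

even parity (2 ones in 1001)


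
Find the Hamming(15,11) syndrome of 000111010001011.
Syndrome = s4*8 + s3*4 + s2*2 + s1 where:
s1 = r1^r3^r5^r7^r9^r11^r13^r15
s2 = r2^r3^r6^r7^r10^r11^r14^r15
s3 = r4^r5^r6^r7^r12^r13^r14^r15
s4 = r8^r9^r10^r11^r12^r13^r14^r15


s1=0, s2=1, s3=0, s4=0

Syndrome = 2 (error at position 2)


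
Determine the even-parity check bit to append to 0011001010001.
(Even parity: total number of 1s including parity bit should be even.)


Number of 1s in data: 5
Parity bit: 1

1


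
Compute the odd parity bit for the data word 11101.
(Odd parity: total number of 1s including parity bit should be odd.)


Number of 1s in data: 4
Parity bit: 1

1


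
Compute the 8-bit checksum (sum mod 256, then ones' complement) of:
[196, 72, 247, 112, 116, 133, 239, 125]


Sum = 1240 mod 256 = 216
Complement = 39

39


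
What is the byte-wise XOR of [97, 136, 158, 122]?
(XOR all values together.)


XOR chain: 97 ^ 136 ^ 158 ^ 122 = 13

13


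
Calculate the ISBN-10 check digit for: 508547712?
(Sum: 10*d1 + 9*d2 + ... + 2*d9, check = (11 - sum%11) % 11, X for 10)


Weighted sum: 243
243 mod 11 = 1

Check digit: X


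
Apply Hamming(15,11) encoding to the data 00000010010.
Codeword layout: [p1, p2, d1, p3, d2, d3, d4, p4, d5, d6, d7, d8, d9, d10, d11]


Parity bits: p1=1, p2=0, p3=1, p4=0

100100000010010


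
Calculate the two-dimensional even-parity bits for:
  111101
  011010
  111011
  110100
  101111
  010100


Row parities: 111110
Column parities: 010011

Row P: 111110, Col P: 010011, Corner: 1


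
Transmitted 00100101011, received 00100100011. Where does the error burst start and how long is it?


XOR: 00000001000

Burst at position 7, length 1


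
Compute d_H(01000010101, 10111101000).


XOR: 11111111101
Count of 1s: 10

10


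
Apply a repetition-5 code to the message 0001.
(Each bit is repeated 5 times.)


Each bit -> 5 copies

00000000000000011111


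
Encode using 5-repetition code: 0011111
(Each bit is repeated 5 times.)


Each bit -> 5 copies

00000000001111111111111111111111111


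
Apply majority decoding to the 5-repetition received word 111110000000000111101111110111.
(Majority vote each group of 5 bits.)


Groups: 11111, 00000, 00000, 11110, 11111, 10111
Majority votes: 100111

100111


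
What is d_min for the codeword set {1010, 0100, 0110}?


Comparing all pairs, minimum distance: 1
Can detect 0 errors, correct 0 errors

1


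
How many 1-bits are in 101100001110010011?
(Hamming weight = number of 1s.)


Counting 1s in 101100001110010011

9


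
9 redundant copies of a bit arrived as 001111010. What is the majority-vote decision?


Ones: 5 out of 9
Threshold: 5

1 (5/9 voted 1)


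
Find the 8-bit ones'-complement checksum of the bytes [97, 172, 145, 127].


Sum = 541 mod 256 = 29
Complement = 226

226


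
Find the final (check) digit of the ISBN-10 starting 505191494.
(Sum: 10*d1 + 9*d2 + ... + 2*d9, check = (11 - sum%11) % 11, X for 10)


Weighted sum: 207
207 mod 11 = 9

Check digit: 2


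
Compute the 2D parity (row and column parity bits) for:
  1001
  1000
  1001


Row parities: 010
Column parities: 1000

Row P: 010, Col P: 1000, Corner: 1


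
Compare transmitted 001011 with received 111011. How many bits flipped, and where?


XOR: 110000

2 error(s) at position(s): 0, 1


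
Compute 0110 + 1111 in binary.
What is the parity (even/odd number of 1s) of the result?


0110 = 6
1111 = 15
Sum = 21 = 10101
1s count = 3

odd parity (3 ones in 10101)


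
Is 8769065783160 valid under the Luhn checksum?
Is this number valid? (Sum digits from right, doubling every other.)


Luhn sum = 59
59 mod 10 = 9

Invalid (Luhn sum mod 10 = 9)


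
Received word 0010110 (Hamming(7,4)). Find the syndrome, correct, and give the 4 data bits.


Syndrome = 0: no error detected

Data: 1110 (no errors)


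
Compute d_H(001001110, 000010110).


XOR: 001011000
Count of 1s: 3

3


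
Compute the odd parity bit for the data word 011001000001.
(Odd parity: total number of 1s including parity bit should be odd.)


Number of 1s in data: 4
Parity bit: 1

1


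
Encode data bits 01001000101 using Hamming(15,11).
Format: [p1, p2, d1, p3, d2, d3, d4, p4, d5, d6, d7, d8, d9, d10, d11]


Parity bits: p1=0, p2=1, p3=1, p4=1

010110011000101


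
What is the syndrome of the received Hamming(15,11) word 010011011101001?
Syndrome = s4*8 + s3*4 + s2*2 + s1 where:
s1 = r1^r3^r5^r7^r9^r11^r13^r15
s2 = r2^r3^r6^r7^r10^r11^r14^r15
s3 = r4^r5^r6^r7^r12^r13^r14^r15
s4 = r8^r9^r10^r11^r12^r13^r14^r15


s1=1, s2=0, s3=0, s4=1

Syndrome = 9 (error at position 9)


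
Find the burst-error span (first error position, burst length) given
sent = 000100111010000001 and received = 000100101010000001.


XOR: 000000010000000000

Burst at position 7, length 1


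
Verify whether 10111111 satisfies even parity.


Number of 1s: 7

No, parity error (7 ones)


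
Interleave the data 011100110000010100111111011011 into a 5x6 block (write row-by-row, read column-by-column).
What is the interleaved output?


Matrix:
  011100
  110000
  010100
  111111
  011011
Read columns: 010101111110011101100001100011

010101111110011101100001100011


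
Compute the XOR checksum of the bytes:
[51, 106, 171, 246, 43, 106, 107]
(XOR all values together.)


XOR chain: 51 ^ 106 ^ 171 ^ 246 ^ 43 ^ 106 ^ 107 = 46

46


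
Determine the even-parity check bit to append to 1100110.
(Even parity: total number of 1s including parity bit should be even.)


Number of 1s in data: 4
Parity bit: 0

0


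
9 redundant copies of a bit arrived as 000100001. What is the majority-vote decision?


Ones: 2 out of 9
Threshold: 5

0 (2/9 voted 1)


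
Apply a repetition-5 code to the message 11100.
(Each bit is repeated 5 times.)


Each bit -> 5 copies

1111111111111110000000000


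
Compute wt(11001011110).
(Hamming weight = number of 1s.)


Counting 1s in 11001011110

7


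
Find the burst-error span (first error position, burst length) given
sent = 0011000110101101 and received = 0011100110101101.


XOR: 0000100000000000

Burst at position 4, length 1


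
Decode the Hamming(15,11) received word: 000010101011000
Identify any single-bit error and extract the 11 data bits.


Syndrome = 12: error at position 12

Data: 01011010000 (corrected bit 12)


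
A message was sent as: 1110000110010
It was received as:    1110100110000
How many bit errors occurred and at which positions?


XOR: 0000100000010

2 error(s) at position(s): 4, 11


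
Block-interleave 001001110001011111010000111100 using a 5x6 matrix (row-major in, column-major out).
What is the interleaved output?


Matrix:
  001001
  110001
  011111
  010000
  111100
Read columns: 010010111110101001010010011100

010010111110101001010010011100


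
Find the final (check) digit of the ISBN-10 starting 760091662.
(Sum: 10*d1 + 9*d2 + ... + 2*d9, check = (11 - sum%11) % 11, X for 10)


Weighted sum: 229
229 mod 11 = 9

Check digit: 2


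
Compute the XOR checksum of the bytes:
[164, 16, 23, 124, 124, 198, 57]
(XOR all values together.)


XOR chain: 164 ^ 16 ^ 23 ^ 124 ^ 124 ^ 198 ^ 57 = 92

92


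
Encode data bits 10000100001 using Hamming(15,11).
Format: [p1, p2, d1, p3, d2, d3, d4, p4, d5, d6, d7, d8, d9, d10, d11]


Parity bits: p1=0, p2=1, p3=1, p4=0

011100000100001


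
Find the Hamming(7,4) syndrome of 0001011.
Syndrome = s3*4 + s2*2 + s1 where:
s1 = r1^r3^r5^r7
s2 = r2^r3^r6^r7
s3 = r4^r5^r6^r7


s1=1, s2=0, s3=1

Syndrome = 5 (error at position 5)


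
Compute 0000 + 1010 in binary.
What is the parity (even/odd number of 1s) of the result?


0000 = 0
1010 = 10
Sum = 10 = 1010
1s count = 2

even parity (2 ones in 1010)


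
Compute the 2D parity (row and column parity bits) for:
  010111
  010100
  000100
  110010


Row parities: 0011
Column parities: 110101

Row P: 0011, Col P: 110101, Corner: 0


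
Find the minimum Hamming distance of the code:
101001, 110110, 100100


Comparing all pairs, minimum distance: 2
Can detect 1 errors, correct 0 errors

2


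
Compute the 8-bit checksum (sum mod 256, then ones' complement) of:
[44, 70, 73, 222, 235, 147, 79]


Sum = 870 mod 256 = 102
Complement = 153

153


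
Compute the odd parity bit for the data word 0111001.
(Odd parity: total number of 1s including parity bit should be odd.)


Number of 1s in data: 4
Parity bit: 1

1


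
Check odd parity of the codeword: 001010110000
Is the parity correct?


Number of 1s: 4

No, parity error (4 ones)


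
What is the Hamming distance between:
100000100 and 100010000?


XOR: 000010100
Count of 1s: 2

2


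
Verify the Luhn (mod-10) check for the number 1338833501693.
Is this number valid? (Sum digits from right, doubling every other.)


Luhn sum = 55
55 mod 10 = 5

Invalid (Luhn sum mod 10 = 5)


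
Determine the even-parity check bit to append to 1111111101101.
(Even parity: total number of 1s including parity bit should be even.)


Number of 1s in data: 11
Parity bit: 1

1


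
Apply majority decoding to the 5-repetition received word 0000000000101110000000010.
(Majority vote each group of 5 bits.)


Groups: 00000, 00000, 10111, 00000, 00010
Majority votes: 00100

00100


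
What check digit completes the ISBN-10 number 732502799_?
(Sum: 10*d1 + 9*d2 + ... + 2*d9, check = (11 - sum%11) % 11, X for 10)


Weighted sum: 231
231 mod 11 = 0

Check digit: 0


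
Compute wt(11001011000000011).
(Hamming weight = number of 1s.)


Counting 1s in 11001011000000011

7


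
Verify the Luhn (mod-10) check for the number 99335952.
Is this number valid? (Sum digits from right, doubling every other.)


Luhn sum = 40
40 mod 10 = 0

Valid (Luhn sum mod 10 = 0)


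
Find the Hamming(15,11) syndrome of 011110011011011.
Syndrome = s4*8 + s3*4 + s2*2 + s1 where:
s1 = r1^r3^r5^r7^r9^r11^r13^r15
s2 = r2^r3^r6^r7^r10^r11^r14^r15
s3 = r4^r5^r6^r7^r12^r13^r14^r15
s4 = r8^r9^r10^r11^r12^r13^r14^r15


s1=1, s2=1, s3=1, s4=0

Syndrome = 7 (error at position 7)


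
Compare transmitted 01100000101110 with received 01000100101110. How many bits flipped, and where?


XOR: 00100100000000

2 error(s) at position(s): 2, 5


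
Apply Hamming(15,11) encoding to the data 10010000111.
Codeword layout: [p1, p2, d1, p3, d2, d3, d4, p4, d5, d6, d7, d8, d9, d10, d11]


Parity bits: p1=0, p2=0, p3=0, p4=1

001000110000111


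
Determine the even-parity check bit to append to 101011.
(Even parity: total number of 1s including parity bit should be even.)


Number of 1s in data: 4
Parity bit: 0

0


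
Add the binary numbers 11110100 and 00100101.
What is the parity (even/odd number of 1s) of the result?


11110100 = 244
00100101 = 37
Sum = 281 = 100011001
1s count = 4

even parity (4 ones in 100011001)


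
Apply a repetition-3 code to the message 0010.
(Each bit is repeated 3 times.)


Each bit -> 3 copies

000000111000


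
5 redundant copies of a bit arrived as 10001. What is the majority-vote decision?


Ones: 2 out of 5
Threshold: 3

0 (2/5 voted 1)


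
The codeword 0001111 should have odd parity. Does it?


Number of 1s: 4

No, parity error (4 ones)


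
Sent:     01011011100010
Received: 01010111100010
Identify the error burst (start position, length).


XOR: 00001100000000

Burst at position 4, length 2


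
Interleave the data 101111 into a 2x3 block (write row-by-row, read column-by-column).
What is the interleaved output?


Matrix:
  101
  111
Read columns: 110111

110111


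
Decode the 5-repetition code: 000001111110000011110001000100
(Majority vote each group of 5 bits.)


Groups: 00000, 11111, 10000, 01111, 00010, 00100
Majority votes: 010100

010100


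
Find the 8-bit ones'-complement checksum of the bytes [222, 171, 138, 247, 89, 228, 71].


Sum = 1166 mod 256 = 142
Complement = 113

113


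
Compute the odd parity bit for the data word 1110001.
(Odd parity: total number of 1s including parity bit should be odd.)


Number of 1s in data: 4
Parity bit: 1

1


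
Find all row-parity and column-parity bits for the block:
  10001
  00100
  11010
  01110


Row parities: 0111
Column parities: 00001

Row P: 0111, Col P: 00001, Corner: 1


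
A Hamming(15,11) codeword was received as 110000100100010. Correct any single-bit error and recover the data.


Syndrome = 0: no error detected

Data: 00010100010 (no errors)


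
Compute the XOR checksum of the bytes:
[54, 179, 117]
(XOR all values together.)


XOR chain: 54 ^ 179 ^ 117 = 240

240


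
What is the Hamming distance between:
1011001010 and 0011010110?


XOR: 1000011100
Count of 1s: 4

4


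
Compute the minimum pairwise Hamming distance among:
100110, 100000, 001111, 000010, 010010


Comparing all pairs, minimum distance: 1
Can detect 0 errors, correct 0 errors

1


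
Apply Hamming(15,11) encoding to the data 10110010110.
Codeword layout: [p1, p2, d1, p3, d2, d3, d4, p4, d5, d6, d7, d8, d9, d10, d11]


Parity bits: p1=0, p2=1, p3=0, p4=1

011001110010110


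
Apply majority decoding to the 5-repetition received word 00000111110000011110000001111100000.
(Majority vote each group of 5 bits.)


Groups: 00000, 11111, 00000, 11110, 00000, 11111, 00000
Majority votes: 0101010

0101010


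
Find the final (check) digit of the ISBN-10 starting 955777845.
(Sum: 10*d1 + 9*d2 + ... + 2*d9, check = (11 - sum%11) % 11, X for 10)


Weighted sum: 355
355 mod 11 = 3

Check digit: 8


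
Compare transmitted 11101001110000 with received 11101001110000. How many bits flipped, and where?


XOR: 00000000000000

0 errors (received matches sent)


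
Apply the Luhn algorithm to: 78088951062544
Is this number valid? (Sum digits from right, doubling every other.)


Luhn sum = 66
66 mod 10 = 6

Invalid (Luhn sum mod 10 = 6)


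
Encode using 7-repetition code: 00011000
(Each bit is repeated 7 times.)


Each bit -> 7 copies

00000000000000000000011111111111111000000000000000000000


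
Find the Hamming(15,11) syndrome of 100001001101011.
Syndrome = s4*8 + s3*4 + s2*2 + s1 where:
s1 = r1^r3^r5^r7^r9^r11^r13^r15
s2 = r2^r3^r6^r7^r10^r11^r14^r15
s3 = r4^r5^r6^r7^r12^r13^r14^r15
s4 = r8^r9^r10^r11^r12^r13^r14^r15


s1=1, s2=0, s3=0, s4=1

Syndrome = 9 (error at position 9)


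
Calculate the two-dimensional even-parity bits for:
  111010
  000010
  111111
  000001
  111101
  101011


Row parities: 010110
Column parities: 010000

Row P: 010110, Col P: 010000, Corner: 1


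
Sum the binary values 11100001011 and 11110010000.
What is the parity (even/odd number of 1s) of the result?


11100001011 = 1803
11110010000 = 1936
Sum = 3739 = 111010011011
1s count = 8

even parity (8 ones in 111010011011)


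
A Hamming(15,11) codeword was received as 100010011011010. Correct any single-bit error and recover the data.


Syndrome = 12: error at position 12

Data: 01001010010 (corrected bit 12)


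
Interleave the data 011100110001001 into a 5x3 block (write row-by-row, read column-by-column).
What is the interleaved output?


Matrix:
  011
  100
  110
  001
  001
Read columns: 011001010010011

011001010010011


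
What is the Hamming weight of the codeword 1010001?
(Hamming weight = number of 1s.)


Counting 1s in 1010001

3


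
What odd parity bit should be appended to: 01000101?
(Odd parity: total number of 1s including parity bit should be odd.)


Number of 1s in data: 3
Parity bit: 0

0


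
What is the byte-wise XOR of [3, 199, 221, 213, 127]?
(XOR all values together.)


XOR chain: 3 ^ 199 ^ 221 ^ 213 ^ 127 = 179

179


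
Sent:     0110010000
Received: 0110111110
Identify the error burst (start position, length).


XOR: 0000101110

Burst at position 4, length 5


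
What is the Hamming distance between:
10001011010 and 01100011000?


XOR: 11101000010
Count of 1s: 5

5


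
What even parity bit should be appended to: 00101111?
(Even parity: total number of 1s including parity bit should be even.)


Number of 1s in data: 5
Parity bit: 1

1


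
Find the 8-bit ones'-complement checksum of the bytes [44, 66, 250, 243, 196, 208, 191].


Sum = 1198 mod 256 = 174
Complement = 81

81


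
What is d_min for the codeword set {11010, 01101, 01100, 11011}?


Comparing all pairs, minimum distance: 1
Can detect 0 errors, correct 0 errors

1


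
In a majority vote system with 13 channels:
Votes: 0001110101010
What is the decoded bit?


Ones: 6 out of 13
Threshold: 7

0 (6/13 voted 1)


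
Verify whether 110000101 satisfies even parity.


Number of 1s: 4

Yes, parity is correct (4 ones)


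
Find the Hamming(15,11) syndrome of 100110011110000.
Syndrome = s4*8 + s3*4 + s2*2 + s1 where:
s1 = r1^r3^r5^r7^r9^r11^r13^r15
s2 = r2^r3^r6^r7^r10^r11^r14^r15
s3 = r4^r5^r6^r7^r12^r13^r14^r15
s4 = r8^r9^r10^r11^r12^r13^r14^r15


s1=0, s2=0, s3=0, s4=0

Syndrome = 0 (no error)


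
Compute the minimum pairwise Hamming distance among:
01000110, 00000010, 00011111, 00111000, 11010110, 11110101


Comparing all pairs, minimum distance: 2
Can detect 1 errors, correct 0 errors

2


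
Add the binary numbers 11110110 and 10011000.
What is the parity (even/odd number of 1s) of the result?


11110110 = 246
10011000 = 152
Sum = 398 = 110001110
1s count = 5

odd parity (5 ones in 110001110)


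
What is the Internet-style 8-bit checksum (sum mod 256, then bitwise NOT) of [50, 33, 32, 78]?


Sum = 193 mod 256 = 193
Complement = 62

62


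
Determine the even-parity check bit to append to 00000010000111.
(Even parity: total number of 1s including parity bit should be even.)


Number of 1s in data: 4
Parity bit: 0

0


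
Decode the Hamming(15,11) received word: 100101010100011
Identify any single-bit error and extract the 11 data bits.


Syndrome = 0: no error detected

Data: 00100100011 (no errors)


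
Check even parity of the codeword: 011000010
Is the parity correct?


Number of 1s: 3

No, parity error (3 ones)


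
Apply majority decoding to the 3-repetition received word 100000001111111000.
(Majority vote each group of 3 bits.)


Groups: 100, 000, 001, 111, 111, 000
Majority votes: 000110

000110


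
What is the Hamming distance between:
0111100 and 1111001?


XOR: 1000101
Count of 1s: 3

3


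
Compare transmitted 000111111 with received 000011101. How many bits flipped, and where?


XOR: 000100010

2 error(s) at position(s): 3, 7


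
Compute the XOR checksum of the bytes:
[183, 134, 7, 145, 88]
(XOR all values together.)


XOR chain: 183 ^ 134 ^ 7 ^ 145 ^ 88 = 255

255


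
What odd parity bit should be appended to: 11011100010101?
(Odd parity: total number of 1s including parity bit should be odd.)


Number of 1s in data: 8
Parity bit: 1

1


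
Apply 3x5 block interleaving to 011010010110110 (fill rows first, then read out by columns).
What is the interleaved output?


Matrix:
  01101
  00101
  10110
Read columns: 001100111001110

001100111001110


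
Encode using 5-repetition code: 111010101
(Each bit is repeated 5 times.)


Each bit -> 5 copies

111111111111111000001111100000111110000011111


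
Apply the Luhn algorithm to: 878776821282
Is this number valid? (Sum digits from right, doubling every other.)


Luhn sum = 61
61 mod 10 = 1

Invalid (Luhn sum mod 10 = 1)


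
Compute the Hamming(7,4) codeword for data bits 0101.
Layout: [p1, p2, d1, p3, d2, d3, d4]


Parity bits: p1=0, p2=1, p3=0

0100101


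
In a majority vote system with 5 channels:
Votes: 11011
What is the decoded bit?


Ones: 4 out of 5
Threshold: 3

1 (4/5 voted 1)


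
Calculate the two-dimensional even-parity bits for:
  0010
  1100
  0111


Row parities: 101
Column parities: 1001

Row P: 101, Col P: 1001, Corner: 0


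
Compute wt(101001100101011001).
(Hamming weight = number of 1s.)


Counting 1s in 101001100101011001

9


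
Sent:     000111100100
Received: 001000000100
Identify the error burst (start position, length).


XOR: 001111100000

Burst at position 2, length 5


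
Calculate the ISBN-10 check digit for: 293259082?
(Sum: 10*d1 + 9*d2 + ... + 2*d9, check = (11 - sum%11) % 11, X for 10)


Weighted sum: 242
242 mod 11 = 0

Check digit: 0


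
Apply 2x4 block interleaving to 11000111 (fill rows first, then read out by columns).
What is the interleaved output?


Matrix:
  1100
  0111
Read columns: 10110101

10110101


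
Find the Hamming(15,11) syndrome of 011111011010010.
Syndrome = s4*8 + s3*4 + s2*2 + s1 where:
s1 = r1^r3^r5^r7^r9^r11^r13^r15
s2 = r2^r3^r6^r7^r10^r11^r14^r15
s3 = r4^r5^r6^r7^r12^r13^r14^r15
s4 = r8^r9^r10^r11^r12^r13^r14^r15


s1=0, s2=1, s3=0, s4=0

Syndrome = 2 (error at position 2)


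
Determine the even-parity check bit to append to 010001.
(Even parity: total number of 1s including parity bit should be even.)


Number of 1s in data: 2
Parity bit: 0

0


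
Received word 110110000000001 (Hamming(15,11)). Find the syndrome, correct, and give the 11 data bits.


Syndrome = 13: error at position 13

Data: 01000000101 (corrected bit 13)


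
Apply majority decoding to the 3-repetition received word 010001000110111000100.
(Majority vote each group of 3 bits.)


Groups: 010, 001, 000, 110, 111, 000, 100
Majority votes: 0001100

0001100


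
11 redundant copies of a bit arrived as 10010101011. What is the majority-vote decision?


Ones: 6 out of 11
Threshold: 6

1 (6/11 voted 1)


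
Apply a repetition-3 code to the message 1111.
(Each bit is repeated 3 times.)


Each bit -> 3 copies

111111111111


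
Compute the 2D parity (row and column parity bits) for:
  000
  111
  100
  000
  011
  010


Row parities: 011001
Column parities: 010

Row P: 011001, Col P: 010, Corner: 1


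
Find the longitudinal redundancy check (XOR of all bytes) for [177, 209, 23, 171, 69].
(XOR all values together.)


XOR chain: 177 ^ 209 ^ 23 ^ 171 ^ 69 = 153

153


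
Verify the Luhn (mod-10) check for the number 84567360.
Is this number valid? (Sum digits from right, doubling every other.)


Luhn sum = 29
29 mod 10 = 9

Invalid (Luhn sum mod 10 = 9)


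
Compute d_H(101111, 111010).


XOR: 010101
Count of 1s: 3

3


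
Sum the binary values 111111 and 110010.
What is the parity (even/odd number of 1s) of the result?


111111 = 63
110010 = 50
Sum = 113 = 1110001
1s count = 4

even parity (4 ones in 1110001)


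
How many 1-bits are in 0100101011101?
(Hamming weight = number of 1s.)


Counting 1s in 0100101011101

7


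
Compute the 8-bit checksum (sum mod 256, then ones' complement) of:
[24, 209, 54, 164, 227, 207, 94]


Sum = 979 mod 256 = 211
Complement = 44

44


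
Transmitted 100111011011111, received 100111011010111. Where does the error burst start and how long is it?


XOR: 000000000001000

Burst at position 11, length 1


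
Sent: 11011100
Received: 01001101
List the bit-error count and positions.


XOR: 10010001

3 error(s) at position(s): 0, 3, 7


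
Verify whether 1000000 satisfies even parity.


Number of 1s: 1

No, parity error (1 ones)


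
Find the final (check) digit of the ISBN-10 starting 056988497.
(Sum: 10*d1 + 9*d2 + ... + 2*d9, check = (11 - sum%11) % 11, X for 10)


Weighted sum: 301
301 mod 11 = 4

Check digit: 7


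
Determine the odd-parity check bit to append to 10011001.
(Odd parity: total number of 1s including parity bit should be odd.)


Number of 1s in data: 4
Parity bit: 1

1
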